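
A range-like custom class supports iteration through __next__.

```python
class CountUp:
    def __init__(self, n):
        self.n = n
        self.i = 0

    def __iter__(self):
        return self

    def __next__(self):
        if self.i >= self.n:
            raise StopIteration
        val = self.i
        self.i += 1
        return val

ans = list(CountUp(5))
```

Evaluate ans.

Step 1: CountUp(5) creates an iterator counting 0 to 4.
Step 2: list() consumes all values: [0, 1, 2, 3, 4].
Therefore ans = [0, 1, 2, 3, 4].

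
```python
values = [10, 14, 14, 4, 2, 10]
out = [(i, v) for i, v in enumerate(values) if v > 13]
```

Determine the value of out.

Step 1: Filter enumerate([10, 14, 14, 4, 2, 10]) keeping v > 13:
  (0, 10): 10 <= 13, excluded
  (1, 14): 14 > 13, included
  (2, 14): 14 > 13, included
  (3, 4): 4 <= 13, excluded
  (4, 2): 2 <= 13, excluded
  (5, 10): 10 <= 13, excluded
Therefore out = [(1, 14), (2, 14)].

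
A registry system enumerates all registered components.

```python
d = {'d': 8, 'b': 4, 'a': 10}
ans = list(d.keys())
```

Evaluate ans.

Step 1: d.keys() returns the dictionary keys in insertion order.
Therefore ans = ['d', 'b', 'a'].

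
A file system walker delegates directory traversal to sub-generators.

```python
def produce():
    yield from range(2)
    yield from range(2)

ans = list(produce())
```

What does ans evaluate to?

Step 1: Trace yields in order:
  yield 0
  yield 1
  yield 0
  yield 1
Therefore ans = [0, 1, 0, 1].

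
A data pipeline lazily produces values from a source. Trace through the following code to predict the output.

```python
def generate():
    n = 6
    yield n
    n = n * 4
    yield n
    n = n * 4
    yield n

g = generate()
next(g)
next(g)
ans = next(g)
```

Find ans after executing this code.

Step 1: Trace through generator execution:
  Yield 1: n starts at 6, yield 6
  Yield 2: n = 6 * 4 = 24, yield 24
  Yield 3: n = 24 * 4 = 96, yield 96
Step 2: First next() gets 6, second next() gets the second value, third next() yields 96.
Therefore ans = 96.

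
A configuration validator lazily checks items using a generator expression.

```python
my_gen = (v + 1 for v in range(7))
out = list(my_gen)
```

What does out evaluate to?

Step 1: For each v in range(7), compute v+1:
  v=0: 0+1 = 1
  v=1: 1+1 = 2
  v=2: 2+1 = 3
  v=3: 3+1 = 4
  v=4: 4+1 = 5
  v=5: 5+1 = 6
  v=6: 6+1 = 7
Therefore out = [1, 2, 3, 4, 5, 6, 7].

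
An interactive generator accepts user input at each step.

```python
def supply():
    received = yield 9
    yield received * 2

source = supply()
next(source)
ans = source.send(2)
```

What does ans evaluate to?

Step 1: next(source) advances to first yield, producing 9.
Step 2: send(2) resumes, received = 2.
Step 3: yield received * 2 = 2 * 2 = 4.
Therefore ans = 4.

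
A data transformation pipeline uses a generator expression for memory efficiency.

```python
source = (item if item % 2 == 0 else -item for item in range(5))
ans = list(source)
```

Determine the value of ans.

Step 1: For each item in range(5), yield item if even, else -item:
  item=0: even, yield 0
  item=1: odd, yield -1
  item=2: even, yield 2
  item=3: odd, yield -3
  item=4: even, yield 4
Therefore ans = [0, -1, 2, -3, 4].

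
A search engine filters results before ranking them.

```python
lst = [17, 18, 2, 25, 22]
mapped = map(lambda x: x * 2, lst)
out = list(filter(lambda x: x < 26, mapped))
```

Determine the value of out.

Step 1: Map x * 2:
  17 -> 34
  18 -> 36
  2 -> 4
  25 -> 50
  22 -> 44
Step 2: Filter for < 26:
  34: removed
  36: removed
  4: kept
  50: removed
  44: removed
Therefore out = [4].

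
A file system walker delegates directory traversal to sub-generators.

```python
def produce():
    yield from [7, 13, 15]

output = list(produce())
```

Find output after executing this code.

Step 1: yield from delegates to the iterable, yielding each element.
Step 2: Collected values: [7, 13, 15].
Therefore output = [7, 13, 15].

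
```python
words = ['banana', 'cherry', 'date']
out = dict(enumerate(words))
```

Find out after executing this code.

Step 1: enumerate pairs indices with words:
  0 -> 'banana'
  1 -> 'cherry'
  2 -> 'date'
Therefore out = {0: 'banana', 1: 'cherry', 2: 'date'}.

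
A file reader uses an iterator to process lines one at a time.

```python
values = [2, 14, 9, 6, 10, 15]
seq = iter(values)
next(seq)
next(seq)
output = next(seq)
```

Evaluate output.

Step 1: Create iterator over [2, 14, 9, 6, 10, 15].
Step 2: next() consumes 2.
Step 3: next() consumes 14.
Step 4: next() returns 9.
Therefore output = 9.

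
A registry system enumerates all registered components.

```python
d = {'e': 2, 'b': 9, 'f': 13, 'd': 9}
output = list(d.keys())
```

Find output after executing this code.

Step 1: d.keys() returns the dictionary keys in insertion order.
Therefore output = ['e', 'b', 'f', 'd'].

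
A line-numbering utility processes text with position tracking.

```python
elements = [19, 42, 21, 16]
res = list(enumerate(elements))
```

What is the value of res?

Step 1: enumerate pairs each element with its index:
  (0, 19)
  (1, 42)
  (2, 21)
  (3, 16)
Therefore res = [(0, 19), (1, 42), (2, 21), (3, 16)].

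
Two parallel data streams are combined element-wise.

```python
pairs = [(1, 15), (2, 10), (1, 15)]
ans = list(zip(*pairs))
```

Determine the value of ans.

Step 1: zip(*pairs) transposes: unzips [(1, 15), (2, 10), (1, 15)] into separate sequences.
Step 2: First elements: (1, 2, 1), second elements: (15, 10, 15).
Therefore ans = [(1, 2, 1), (15, 10, 15)].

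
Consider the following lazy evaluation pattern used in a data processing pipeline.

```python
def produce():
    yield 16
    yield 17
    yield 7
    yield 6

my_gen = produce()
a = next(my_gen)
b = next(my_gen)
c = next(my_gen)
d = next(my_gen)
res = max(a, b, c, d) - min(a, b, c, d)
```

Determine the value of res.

Step 1: Create generator and consume all values:
  a = next(my_gen) = 16
  b = next(my_gen) = 17
  c = next(my_gen) = 7
  d = next(my_gen) = 6
Step 2: max = 17, min = 6, res = 17 - 6 = 11.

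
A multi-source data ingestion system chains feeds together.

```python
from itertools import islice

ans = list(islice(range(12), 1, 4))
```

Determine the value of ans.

Step 1: islice(range(12), 1, 4) takes elements at indices [1, 4).
Step 2: Elements: [1, 2, 3].
Therefore ans = [1, 2, 3].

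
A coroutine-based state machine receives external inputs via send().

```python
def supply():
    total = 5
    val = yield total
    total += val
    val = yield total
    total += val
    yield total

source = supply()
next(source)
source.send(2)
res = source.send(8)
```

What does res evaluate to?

Step 1: next() -> yield total=5.
Step 2: send(2) -> val=2, total = 5+2 = 7, yield 7.
Step 3: send(8) -> val=8, total = 7+8 = 15, yield 15.
Therefore res = 15.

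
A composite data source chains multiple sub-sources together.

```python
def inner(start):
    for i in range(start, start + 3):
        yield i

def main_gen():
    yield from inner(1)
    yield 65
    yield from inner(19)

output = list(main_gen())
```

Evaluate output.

Step 1: main_gen() delegates to inner(1):
  yield 1
  yield 2
  yield 3
Step 2: yield 65
Step 3: Delegates to inner(19):
  yield 19
  yield 20
  yield 21
Therefore output = [1, 2, 3, 65, 19, 20, 21].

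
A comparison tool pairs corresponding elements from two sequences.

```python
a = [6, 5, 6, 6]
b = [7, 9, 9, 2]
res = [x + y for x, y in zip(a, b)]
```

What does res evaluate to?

Step 1: Add corresponding elements:
  6 + 7 = 13
  5 + 9 = 14
  6 + 9 = 15
  6 + 2 = 8
Therefore res = [13, 14, 15, 8].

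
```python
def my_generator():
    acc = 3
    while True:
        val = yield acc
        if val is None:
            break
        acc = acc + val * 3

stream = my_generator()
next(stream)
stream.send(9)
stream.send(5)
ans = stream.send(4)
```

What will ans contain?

Step 1: next() -> yield acc=3.
Step 2: send(9) -> val=9, acc = 3 + 9*3 = 30, yield 30.
Step 3: send(5) -> val=5, acc = 30 + 5*3 = 45, yield 45.
Step 4: send(4) -> val=4, acc = 45 + 4*3 = 57, yield 57.
Therefore ans = 57.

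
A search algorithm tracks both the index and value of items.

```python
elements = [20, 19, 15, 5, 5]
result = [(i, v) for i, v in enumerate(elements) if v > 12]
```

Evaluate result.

Step 1: Filter enumerate([20, 19, 15, 5, 5]) keeping v > 12:
  (0, 20): 20 > 12, included
  (1, 19): 19 > 12, included
  (2, 15): 15 > 12, included
  (3, 5): 5 <= 12, excluded
  (4, 5): 5 <= 12, excluded
Therefore result = [(0, 20), (1, 19), (2, 15)].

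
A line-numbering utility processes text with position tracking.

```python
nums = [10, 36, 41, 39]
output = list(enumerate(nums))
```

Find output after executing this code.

Step 1: enumerate pairs each element with its index:
  (0, 10)
  (1, 36)
  (2, 41)
  (3, 39)
Therefore output = [(0, 10), (1, 36), (2, 41), (3, 39)].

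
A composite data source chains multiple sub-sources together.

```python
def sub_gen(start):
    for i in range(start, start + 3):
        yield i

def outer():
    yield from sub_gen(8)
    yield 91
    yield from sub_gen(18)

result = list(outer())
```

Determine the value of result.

Step 1: outer() delegates to sub_gen(8):
  yield 8
  yield 9
  yield 10
Step 2: yield 91
Step 3: Delegates to sub_gen(18):
  yield 18
  yield 19
  yield 20
Therefore result = [8, 9, 10, 91, 18, 19, 20].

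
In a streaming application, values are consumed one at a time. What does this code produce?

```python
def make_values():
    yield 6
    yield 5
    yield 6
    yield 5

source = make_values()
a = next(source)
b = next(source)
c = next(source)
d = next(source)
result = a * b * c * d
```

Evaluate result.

Step 1: Create generator and consume all values:
  a = next(source) = 6
  b = next(source) = 5
  c = next(source) = 6
  d = next(source) = 5
Step 2: result = 6 * 5 * 6 * 5 = 900.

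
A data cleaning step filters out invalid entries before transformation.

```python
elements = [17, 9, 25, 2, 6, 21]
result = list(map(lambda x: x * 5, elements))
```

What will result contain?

Step 1: Apply lambda x: x * 5 to each element:
  17 -> 85
  9 -> 45
  25 -> 125
  2 -> 10
  6 -> 30
  21 -> 105
Therefore result = [85, 45, 125, 10, 30, 105].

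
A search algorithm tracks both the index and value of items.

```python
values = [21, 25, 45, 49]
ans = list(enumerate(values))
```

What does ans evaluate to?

Step 1: enumerate pairs each element with its index:
  (0, 21)
  (1, 25)
  (2, 45)
  (3, 49)
Therefore ans = [(0, 21), (1, 25), (2, 45), (3, 49)].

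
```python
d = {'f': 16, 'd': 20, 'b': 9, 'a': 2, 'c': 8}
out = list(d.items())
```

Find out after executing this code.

Step 1: d.items() returns (key, value) pairs in insertion order.
Therefore out = [('f', 16), ('d', 20), ('b', 9), ('a', 2), ('c', 8)].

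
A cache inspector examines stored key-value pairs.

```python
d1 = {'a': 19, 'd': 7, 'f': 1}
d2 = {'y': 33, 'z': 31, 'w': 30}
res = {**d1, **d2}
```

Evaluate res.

Step 1: Merge d1 and d2 (d2 values override on key conflicts).
Step 2: d1 has keys ['a', 'd', 'f'], d2 has keys ['y', 'z', 'w'].
Therefore res = {'a': 19, 'd': 7, 'f': 1, 'y': 33, 'z': 31, 'w': 30}.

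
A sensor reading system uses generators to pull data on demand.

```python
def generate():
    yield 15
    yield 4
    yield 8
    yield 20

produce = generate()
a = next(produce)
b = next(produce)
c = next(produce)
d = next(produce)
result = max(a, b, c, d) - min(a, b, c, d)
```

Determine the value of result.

Step 1: Create generator and consume all values:
  a = next(produce) = 15
  b = next(produce) = 4
  c = next(produce) = 8
  d = next(produce) = 20
Step 2: max = 20, min = 4, result = 20 - 4 = 16.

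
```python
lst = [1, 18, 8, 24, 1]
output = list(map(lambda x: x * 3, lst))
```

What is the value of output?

Step 1: Apply lambda x: x * 3 to each element:
  1 -> 3
  18 -> 54
  8 -> 24
  24 -> 72
  1 -> 3
Therefore output = [3, 54, 24, 72, 3].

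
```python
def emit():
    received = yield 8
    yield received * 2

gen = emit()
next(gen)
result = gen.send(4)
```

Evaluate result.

Step 1: next(gen) advances to first yield, producing 8.
Step 2: send(4) resumes, received = 4.
Step 3: yield received * 2 = 4 * 2 = 8.
Therefore result = 8.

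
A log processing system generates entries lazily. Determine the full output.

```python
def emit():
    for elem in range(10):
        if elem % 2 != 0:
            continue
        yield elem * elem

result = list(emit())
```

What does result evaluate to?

Step 1: Only yield elem**2 when elem is divisible by 2:
  elem=0: 0 % 2 == 0, yield 0**2 = 0
  elem=2: 2 % 2 == 0, yield 2**2 = 4
  elem=4: 4 % 2 == 0, yield 4**2 = 16
  elem=6: 6 % 2 == 0, yield 6**2 = 36
  elem=8: 8 % 2 == 0, yield 8**2 = 64
Therefore result = [0, 4, 16, 36, 64].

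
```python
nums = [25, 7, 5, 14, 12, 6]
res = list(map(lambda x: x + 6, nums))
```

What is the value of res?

Step 1: Apply lambda x: x + 6 to each element:
  25 -> 31
  7 -> 13
  5 -> 11
  14 -> 20
  12 -> 18
  6 -> 12
Therefore res = [31, 13, 11, 20, 18, 12].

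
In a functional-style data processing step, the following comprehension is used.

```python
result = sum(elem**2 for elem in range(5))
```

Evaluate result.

Step 1: Compute elem**2 for each elem in range(5):
  elem=0: 0**2 = 0
  elem=1: 1**2 = 1
  elem=2: 2**2 = 4
  elem=3: 3**2 = 9
  elem=4: 4**2 = 16
Step 2: sum = 0 + 1 + 4 + 9 + 16 = 30.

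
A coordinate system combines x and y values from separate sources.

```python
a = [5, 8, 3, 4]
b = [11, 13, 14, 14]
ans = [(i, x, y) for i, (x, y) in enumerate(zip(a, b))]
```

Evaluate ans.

Step 1: enumerate(zip(a, b)) gives index with paired elements:
  i=0: (5, 11)
  i=1: (8, 13)
  i=2: (3, 14)
  i=3: (4, 14)
Therefore ans = [(0, 5, 11), (1, 8, 13), (2, 3, 14), (3, 4, 14)].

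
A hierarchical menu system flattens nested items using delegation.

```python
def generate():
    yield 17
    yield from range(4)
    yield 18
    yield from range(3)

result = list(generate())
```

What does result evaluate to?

Step 1: Trace yields in order:
  yield 17
  yield 0
  yield 1
  yield 2
  yield 3
  yield 18
  yield 0
  yield 1
  yield 2
Therefore result = [17, 0, 1, 2, 3, 18, 0, 1, 2].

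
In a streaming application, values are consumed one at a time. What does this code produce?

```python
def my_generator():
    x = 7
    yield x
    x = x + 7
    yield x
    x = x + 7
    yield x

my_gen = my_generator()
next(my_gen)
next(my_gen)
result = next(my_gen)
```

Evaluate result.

Step 1: Trace through generator execution:
  Yield 1: x starts at 7, yield 7
  Yield 2: x = 7 + 7 = 14, yield 14
  Yield 3: x = 14 + 7 = 21, yield 21
Step 2: First next() gets 7, second next() gets the second value, third next() yields 21.
Therefore result = 21.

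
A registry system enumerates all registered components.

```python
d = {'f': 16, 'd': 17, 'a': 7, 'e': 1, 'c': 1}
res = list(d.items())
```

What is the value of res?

Step 1: d.items() returns (key, value) pairs in insertion order.
Therefore res = [('f', 16), ('d', 17), ('a', 7), ('e', 1), ('c', 1)].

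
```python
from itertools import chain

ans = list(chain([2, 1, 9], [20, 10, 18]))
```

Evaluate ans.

Step 1: chain() concatenates iterables: [2, 1, 9] + [20, 10, 18].
Therefore ans = [2, 1, 9, 20, 10, 18].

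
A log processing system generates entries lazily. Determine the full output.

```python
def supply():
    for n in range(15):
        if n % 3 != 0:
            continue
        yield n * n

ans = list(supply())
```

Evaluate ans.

Step 1: Only yield n**2 when n is divisible by 3:
  n=0: 0 % 3 == 0, yield 0**2 = 0
  n=3: 3 % 3 == 0, yield 3**2 = 9
  n=6: 6 % 3 == 0, yield 6**2 = 36
  n=9: 9 % 3 == 0, yield 9**2 = 81
  n=12: 12 % 3 == 0, yield 12**2 = 144
Therefore ans = [0, 9, 36, 81, 144].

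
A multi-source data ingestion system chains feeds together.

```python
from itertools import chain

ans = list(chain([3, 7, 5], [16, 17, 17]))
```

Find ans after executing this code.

Step 1: chain() concatenates iterables: [3, 7, 5] + [16, 17, 17].
Therefore ans = [3, 7, 5, 16, 17, 17].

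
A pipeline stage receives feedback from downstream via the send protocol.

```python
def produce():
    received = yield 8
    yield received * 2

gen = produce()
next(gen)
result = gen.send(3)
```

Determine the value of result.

Step 1: next(gen) advances to first yield, producing 8.
Step 2: send(3) resumes, received = 3.
Step 3: yield received * 2 = 3 * 2 = 6.
Therefore result = 6.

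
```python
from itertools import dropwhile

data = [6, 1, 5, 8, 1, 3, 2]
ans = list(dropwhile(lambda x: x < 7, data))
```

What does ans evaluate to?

Step 1: dropwhile drops elements while < 7:
  6 < 7: dropped
  1 < 7: dropped
  5 < 7: dropped
  8: kept (dropping stopped)
Step 2: Remaining elements kept regardless of condition.
Therefore ans = [8, 1, 3, 2].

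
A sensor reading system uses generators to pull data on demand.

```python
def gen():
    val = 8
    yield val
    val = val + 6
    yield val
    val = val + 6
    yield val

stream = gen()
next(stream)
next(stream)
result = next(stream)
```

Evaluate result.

Step 1: Trace through generator execution:
  Yield 1: val starts at 8, yield 8
  Yield 2: val = 8 + 6 = 14, yield 14
  Yield 3: val = 14 + 6 = 20, yield 20
Step 2: First next() gets 8, second next() gets the second value, third next() yields 20.
Therefore result = 20.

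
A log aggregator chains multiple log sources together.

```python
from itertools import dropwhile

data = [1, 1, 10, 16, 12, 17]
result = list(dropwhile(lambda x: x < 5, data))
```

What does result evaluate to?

Step 1: dropwhile drops elements while < 5:
  1 < 5: dropped
  1 < 5: dropped
  10: kept (dropping stopped)
Step 2: Remaining elements kept regardless of condition.
Therefore result = [10, 16, 12, 17].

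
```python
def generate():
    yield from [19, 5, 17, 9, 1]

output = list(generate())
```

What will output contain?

Step 1: yield from delegates to the iterable, yielding each element.
Step 2: Collected values: [19, 5, 17, 9, 1].
Therefore output = [19, 5, 17, 9, 1].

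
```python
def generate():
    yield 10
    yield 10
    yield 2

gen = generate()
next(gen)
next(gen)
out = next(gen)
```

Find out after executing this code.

Step 1: generate() creates a generator.
Step 2: next(gen) yields 10 (consumed and discarded).
Step 3: next(gen) yields 10 (consumed and discarded).
Step 4: next(gen) yields 2, assigned to out.
Therefore out = 2.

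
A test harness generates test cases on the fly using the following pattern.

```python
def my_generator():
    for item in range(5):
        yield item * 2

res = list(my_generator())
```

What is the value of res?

Step 1: For each item in range(5), yield item * 2:
  item=0: yield 0 * 2 = 0
  item=1: yield 1 * 2 = 2
  item=2: yield 2 * 2 = 4
  item=3: yield 3 * 2 = 6
  item=4: yield 4 * 2 = 8
Therefore res = [0, 2, 4, 6, 8].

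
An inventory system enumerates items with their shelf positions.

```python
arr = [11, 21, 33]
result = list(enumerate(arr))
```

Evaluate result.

Step 1: enumerate pairs each element with its index:
  (0, 11)
  (1, 21)
  (2, 33)
Therefore result = [(0, 11), (1, 21), (2, 33)].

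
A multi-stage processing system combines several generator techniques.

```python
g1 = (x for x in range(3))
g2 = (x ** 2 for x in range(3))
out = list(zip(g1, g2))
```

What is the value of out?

Step 1: g1 produces [0, 1, 2].
Step 2: g2 produces [0, 1, 4].
Step 3: zip pairs them: [(0, 0), (1, 1), (2, 4)].
Therefore out = [(0, 0), (1, 1), (2, 4)].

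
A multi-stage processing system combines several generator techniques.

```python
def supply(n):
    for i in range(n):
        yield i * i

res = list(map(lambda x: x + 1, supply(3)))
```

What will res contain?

Step 1: supply(3) yields squares: [0, 1, 4].
Step 2: map adds 1 to each: [1, 2, 5].
Therefore res = [1, 2, 5].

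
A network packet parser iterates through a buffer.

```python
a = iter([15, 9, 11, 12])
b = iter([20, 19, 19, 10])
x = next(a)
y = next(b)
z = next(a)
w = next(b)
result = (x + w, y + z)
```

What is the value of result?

Step 1: a iterates [15, 9, 11, 12], b iterates [20, 19, 19, 10].
Step 2: x = next(a) = 15, y = next(b) = 20.
Step 3: z = next(a) = 9, w = next(b) = 19.
Step 4: result = (15 + 19, 20 + 9) = (34, 29).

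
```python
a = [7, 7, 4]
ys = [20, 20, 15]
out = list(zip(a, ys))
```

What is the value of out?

Step 1: zip pairs elements at same index:
  Index 0: (7, 20)
  Index 1: (7, 20)
  Index 2: (4, 15)
Therefore out = [(7, 20), (7, 20), (4, 15)].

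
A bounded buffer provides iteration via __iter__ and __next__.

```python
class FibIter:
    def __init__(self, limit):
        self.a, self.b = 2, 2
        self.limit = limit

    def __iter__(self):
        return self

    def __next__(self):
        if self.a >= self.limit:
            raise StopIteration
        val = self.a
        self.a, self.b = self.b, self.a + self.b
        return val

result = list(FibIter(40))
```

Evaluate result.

Step 1: Fibonacci-like sequence (a=2, b=2) until >= 40:
  Yield 2, then a,b = 2,4
  Yield 2, then a,b = 4,6
  Yield 4, then a,b = 6,10
  Yield 6, then a,b = 10,16
  Yield 10, then a,b = 16,26
  Yield 16, then a,b = 26,42
  Yield 26, then a,b = 42,68
Step 2: 42 >= 40, stop.
Therefore result = [2, 2, 4, 6, 10, 16, 26].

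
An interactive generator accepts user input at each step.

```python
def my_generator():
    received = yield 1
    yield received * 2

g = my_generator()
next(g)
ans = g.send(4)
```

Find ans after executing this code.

Step 1: next(g) advances to first yield, producing 1.
Step 2: send(4) resumes, received = 4.
Step 3: yield received * 2 = 4 * 2 = 8.
Therefore ans = 8.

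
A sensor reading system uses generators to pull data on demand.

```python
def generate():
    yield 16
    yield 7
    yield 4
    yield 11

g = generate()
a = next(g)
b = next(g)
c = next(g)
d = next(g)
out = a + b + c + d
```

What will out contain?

Step 1: Create generator and consume all values:
  a = next(g) = 16
  b = next(g) = 7
  c = next(g) = 4
  d = next(g) = 11
Step 2: out = 16 + 7 + 4 + 11 = 38.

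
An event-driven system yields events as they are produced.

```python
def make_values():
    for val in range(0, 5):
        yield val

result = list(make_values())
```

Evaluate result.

Step 1: The generator yields each value from range(0, 5).
Step 2: list() consumes all yields: [0, 1, 2, 3, 4].
Therefore result = [0, 1, 2, 3, 4].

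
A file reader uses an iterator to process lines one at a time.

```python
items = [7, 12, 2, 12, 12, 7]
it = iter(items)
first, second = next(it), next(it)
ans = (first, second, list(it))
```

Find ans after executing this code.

Step 1: Create iterator over [7, 12, 2, 12, 12, 7].
Step 2: first = 7, second = 12.
Step 3: Remaining elements: [2, 12, 12, 7].
Therefore ans = (7, 12, [2, 12, 12, 7]).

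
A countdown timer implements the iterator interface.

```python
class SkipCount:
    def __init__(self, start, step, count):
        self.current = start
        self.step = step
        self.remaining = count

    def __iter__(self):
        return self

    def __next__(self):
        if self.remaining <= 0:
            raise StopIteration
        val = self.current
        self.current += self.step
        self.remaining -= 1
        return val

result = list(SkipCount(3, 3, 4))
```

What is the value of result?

Step 1: SkipCount starts at 3, increments by 3, for 4 steps:
  Yield 3, then current += 3
  Yield 6, then current += 3
  Yield 9, then current += 3
  Yield 12, then current += 3
Therefore result = [3, 6, 9, 12].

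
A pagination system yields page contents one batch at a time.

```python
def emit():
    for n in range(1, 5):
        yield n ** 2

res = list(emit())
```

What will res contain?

Step 1: For each n in range(1, 5), yield n**2:
  n=1: yield 1**2 = 1
  n=2: yield 2**2 = 4
  n=3: yield 3**2 = 9
  n=4: yield 4**2 = 16
Therefore res = [1, 4, 9, 16].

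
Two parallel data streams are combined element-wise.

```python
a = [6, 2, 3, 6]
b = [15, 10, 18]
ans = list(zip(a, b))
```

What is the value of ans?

Step 1: zip stops at shortest (len(a)=4, len(b)=3):
  Index 0: (6, 15)
  Index 1: (2, 10)
  Index 2: (3, 18)
Step 2: Last element of a (6) has no pair, dropped.
Therefore ans = [(6, 15), (2, 10), (3, 18)].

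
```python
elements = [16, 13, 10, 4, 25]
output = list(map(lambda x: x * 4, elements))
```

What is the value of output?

Step 1: Apply lambda x: x * 4 to each element:
  16 -> 64
  13 -> 52
  10 -> 40
  4 -> 16
  25 -> 100
Therefore output = [64, 52, 40, 16, 100].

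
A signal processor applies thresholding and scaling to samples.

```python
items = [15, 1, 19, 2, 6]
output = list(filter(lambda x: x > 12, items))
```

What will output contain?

Step 1: Filter elements > 12:
  15: kept
  1: removed
  19: kept
  2: removed
  6: removed
Therefore output = [15, 19].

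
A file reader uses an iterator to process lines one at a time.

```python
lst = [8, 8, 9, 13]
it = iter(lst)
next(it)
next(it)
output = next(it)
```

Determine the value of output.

Step 1: Create iterator over [8, 8, 9, 13].
Step 2: next() consumes 8.
Step 3: next() consumes 8.
Step 4: next() returns 9.
Therefore output = 9.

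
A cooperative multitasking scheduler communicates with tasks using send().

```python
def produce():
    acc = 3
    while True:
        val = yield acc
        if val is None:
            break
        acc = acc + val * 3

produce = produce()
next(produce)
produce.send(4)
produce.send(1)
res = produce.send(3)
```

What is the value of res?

Step 1: next() -> yield acc=3.
Step 2: send(4) -> val=4, acc = 3 + 4*3 = 15, yield 15.
Step 3: send(1) -> val=1, acc = 15 + 1*3 = 18, yield 18.
Step 4: send(3) -> val=3, acc = 18 + 3*3 = 27, yield 27.
Therefore res = 27.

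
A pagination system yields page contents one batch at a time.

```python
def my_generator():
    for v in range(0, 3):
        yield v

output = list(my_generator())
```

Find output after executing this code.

Step 1: The generator yields each value from range(0, 3).
Step 2: list() consumes all yields: [0, 1, 2].
Therefore output = [0, 1, 2].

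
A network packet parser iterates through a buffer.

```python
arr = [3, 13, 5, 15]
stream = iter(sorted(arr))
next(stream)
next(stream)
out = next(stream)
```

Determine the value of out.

Step 1: sorted([3, 13, 5, 15]) = [3, 5, 13, 15].
Step 2: Create iterator and skip 2 elements.
Step 3: next() returns 13.
Therefore out = 13.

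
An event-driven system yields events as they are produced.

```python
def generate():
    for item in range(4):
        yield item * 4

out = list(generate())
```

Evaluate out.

Step 1: For each item in range(4), yield item * 4:
  item=0: yield 0 * 4 = 0
  item=1: yield 1 * 4 = 4
  item=2: yield 2 * 4 = 8
  item=3: yield 3 * 4 = 12
Therefore out = [0, 4, 8, 12].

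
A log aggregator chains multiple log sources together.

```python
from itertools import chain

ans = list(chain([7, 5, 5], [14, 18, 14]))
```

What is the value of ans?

Step 1: chain() concatenates iterables: [7, 5, 5] + [14, 18, 14].
Therefore ans = [7, 5, 5, 14, 18, 14].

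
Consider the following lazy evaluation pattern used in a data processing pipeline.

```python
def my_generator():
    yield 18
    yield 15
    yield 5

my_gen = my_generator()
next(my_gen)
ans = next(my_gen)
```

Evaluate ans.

Step 1: my_generator() creates a generator.
Step 2: next(my_gen) yields 18 (consumed and discarded).
Step 3: next(my_gen) yields 15, assigned to ans.
Therefore ans = 15.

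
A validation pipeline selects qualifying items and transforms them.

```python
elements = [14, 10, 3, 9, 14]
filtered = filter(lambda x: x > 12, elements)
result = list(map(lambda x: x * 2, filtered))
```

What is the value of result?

Step 1: Filter elements for elements > 12:
  14: kept
  10: removed
  3: removed
  9: removed
  14: kept
Step 2: Map x * 2 on filtered [14, 14]:
  14 -> 28
  14 -> 28
Therefore result = [28, 28].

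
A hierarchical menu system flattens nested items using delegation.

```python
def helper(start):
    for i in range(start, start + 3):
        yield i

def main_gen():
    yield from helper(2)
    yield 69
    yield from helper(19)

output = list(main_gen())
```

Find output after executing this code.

Step 1: main_gen() delegates to helper(2):
  yield 2
  yield 3
  yield 4
Step 2: yield 69
Step 3: Delegates to helper(19):
  yield 19
  yield 20
  yield 21
Therefore output = [2, 3, 4, 69, 19, 20, 21].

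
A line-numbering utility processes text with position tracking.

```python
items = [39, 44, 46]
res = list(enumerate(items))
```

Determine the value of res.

Step 1: enumerate pairs each element with its index:
  (0, 39)
  (1, 44)
  (2, 46)
Therefore res = [(0, 39), (1, 44), (2, 46)].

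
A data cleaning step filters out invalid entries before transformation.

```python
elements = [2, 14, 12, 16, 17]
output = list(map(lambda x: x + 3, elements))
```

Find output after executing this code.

Step 1: Apply lambda x: x + 3 to each element:
  2 -> 5
  14 -> 17
  12 -> 15
  16 -> 19
  17 -> 20
Therefore output = [5, 17, 15, 19, 20].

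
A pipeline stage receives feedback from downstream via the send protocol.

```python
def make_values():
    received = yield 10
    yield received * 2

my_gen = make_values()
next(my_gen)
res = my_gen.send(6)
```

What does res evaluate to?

Step 1: next(my_gen) advances to first yield, producing 10.
Step 2: send(6) resumes, received = 6.
Step 3: yield received * 2 = 6 * 2 = 12.
Therefore res = 12.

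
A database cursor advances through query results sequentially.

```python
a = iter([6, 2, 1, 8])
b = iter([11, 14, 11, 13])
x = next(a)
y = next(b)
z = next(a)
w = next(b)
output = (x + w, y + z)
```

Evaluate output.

Step 1: a iterates [6, 2, 1, 8], b iterates [11, 14, 11, 13].
Step 2: x = next(a) = 6, y = next(b) = 11.
Step 3: z = next(a) = 2, w = next(b) = 14.
Step 4: output = (6 + 14, 11 + 2) = (20, 13).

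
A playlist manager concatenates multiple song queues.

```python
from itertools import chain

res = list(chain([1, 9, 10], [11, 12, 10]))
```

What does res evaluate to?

Step 1: chain() concatenates iterables: [1, 9, 10] + [11, 12, 10].
Therefore res = [1, 9, 10, 11, 12, 10].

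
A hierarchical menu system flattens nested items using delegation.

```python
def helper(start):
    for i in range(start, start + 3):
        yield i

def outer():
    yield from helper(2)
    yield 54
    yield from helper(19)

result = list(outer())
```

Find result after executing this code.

Step 1: outer() delegates to helper(2):
  yield 2
  yield 3
  yield 4
Step 2: yield 54
Step 3: Delegates to helper(19):
  yield 19
  yield 20
  yield 21
Therefore result = [2, 3, 4, 54, 19, 20, 21].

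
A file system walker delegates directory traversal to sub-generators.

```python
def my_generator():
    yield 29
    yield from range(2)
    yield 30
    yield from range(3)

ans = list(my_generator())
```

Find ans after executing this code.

Step 1: Trace yields in order:
  yield 29
  yield 0
  yield 1
  yield 30
  yield 0
  yield 1
  yield 2
Therefore ans = [29, 0, 1, 30, 0, 1, 2].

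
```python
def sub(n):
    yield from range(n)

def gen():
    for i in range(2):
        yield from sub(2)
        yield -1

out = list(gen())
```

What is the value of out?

Step 1: For each i in range(2):
  i=0: yield from sub(2) -> [0, 1], then yield -1
  i=1: yield from sub(2) -> [0, 1], then yield -1
Therefore out = [0, 1, -1, 0, 1, -1].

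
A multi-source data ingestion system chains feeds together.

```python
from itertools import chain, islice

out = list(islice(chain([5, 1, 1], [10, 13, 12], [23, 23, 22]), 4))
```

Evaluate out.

Step 1: chain([5, 1, 1], [10, 13, 12], [23, 23, 22]) = [5, 1, 1, 10, 13, 12, 23, 23, 22].
Step 2: islice takes first 4 elements: [5, 1, 1, 10].
Therefore out = [5, 1, 1, 10].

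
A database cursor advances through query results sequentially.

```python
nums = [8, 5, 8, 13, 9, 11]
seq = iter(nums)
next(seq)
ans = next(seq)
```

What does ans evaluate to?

Step 1: Create iterator over [8, 5, 8, 13, 9, 11].
Step 2: next() consumes 8.
Step 3: next() returns 5.
Therefore ans = 5.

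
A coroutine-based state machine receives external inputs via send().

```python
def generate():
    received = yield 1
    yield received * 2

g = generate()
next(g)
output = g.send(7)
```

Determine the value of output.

Step 1: next(g) advances to first yield, producing 1.
Step 2: send(7) resumes, received = 7.
Step 3: yield received * 2 = 7 * 2 = 14.
Therefore output = 14.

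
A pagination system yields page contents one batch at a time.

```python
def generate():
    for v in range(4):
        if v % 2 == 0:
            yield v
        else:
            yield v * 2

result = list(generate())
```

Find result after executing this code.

Step 1: For each v in range(4), yield v if even, else v*2:
  v=0 (even): yield 0
  v=1 (odd): yield 1*2 = 2
  v=2 (even): yield 2
  v=3 (odd): yield 3*2 = 6
Therefore result = [0, 2, 2, 6].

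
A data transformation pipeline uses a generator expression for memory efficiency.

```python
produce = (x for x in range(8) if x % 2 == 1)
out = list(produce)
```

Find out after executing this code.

Step 1: Filter range(8) keeping only odd values:
  x=0: even, excluded
  x=1: odd, included
  x=2: even, excluded
  x=3: odd, included
  x=4: even, excluded
  x=5: odd, included
  x=6: even, excluded
  x=7: odd, included
Therefore out = [1, 3, 5, 7].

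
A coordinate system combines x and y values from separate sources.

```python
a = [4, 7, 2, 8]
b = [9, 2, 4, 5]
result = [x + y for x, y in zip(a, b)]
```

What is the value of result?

Step 1: Add corresponding elements:
  4 + 9 = 13
  7 + 2 = 9
  2 + 4 = 6
  8 + 5 = 13
Therefore result = [13, 9, 6, 13].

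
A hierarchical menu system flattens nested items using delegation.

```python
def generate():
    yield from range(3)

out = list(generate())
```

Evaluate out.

Step 1: yield from delegates to the iterable, yielding each element.
Step 2: Collected values: [0, 1, 2].
Therefore out = [0, 1, 2].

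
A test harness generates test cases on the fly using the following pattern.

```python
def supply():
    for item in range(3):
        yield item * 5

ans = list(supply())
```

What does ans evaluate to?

Step 1: For each item in range(3), yield item * 5:
  item=0: yield 0 * 5 = 0
  item=1: yield 1 * 5 = 5
  item=2: yield 2 * 5 = 10
Therefore ans = [0, 5, 10].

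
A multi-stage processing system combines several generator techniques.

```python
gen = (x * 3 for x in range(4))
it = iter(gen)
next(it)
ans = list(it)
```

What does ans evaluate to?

Step 1: Generator produces [0, 3, 6, 9].
Step 2: next(it) consumes first element (0).
Step 3: list(it) collects remaining: [3, 6, 9].
Therefore ans = [3, 6, 9].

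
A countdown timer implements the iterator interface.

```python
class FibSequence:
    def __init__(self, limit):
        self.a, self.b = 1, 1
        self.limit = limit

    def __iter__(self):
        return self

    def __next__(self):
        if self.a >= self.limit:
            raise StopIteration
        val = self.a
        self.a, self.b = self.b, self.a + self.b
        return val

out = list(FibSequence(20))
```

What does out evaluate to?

Step 1: Fibonacci-like sequence (a=1, b=1) until >= 20:
  Yield 1, then a,b = 1,2
  Yield 1, then a,b = 2,3
  Yield 2, then a,b = 3,5
  Yield 3, then a,b = 5,8
  Yield 5, then a,b = 8,13
  Yield 8, then a,b = 13,21
  Yield 13, then a,b = 21,34
Step 2: 21 >= 20, stop.
Therefore out = [1, 1, 2, 3, 5, 8, 13].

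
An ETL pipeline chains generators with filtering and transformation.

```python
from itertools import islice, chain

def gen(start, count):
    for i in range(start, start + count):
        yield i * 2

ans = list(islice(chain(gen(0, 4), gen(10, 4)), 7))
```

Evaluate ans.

Step 1: gen(0, 4) yields [0, 2, 4, 6].
Step 2: gen(10, 4) yields [20, 22, 24, 26].
Step 3: chain concatenates: [0, 2, 4, 6, 20, 22, 24, 26].
Step 4: islice takes first 7: [0, 2, 4, 6, 20, 22, 24].
Therefore ans = [0, 2, 4, 6, 20, 22, 24].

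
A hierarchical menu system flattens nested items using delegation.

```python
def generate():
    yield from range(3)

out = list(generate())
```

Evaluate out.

Step 1: yield from delegates to the iterable, yielding each element.
Step 2: Collected values: [0, 1, 2].
Therefore out = [0, 1, 2].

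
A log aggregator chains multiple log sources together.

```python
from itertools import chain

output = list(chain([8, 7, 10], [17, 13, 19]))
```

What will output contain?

Step 1: chain() concatenates iterables: [8, 7, 10] + [17, 13, 19].
Therefore output = [8, 7, 10, 17, 13, 19].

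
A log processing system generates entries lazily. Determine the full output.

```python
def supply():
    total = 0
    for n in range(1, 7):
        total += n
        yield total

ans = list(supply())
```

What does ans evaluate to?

Step 1: Generator accumulates running sum:
  n=1: total = 1, yield 1
  n=2: total = 3, yield 3
  n=3: total = 6, yield 6
  n=4: total = 10, yield 10
  n=5: total = 15, yield 15
  n=6: total = 21, yield 21
Therefore ans = [1, 3, 6, 10, 15, 21].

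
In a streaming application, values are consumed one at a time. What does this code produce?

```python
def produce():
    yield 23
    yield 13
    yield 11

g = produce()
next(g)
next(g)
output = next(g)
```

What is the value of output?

Step 1: produce() creates a generator.
Step 2: next(g) yields 23 (consumed and discarded).
Step 3: next(g) yields 13 (consumed and discarded).
Step 4: next(g) yields 11, assigned to output.
Therefore output = 11.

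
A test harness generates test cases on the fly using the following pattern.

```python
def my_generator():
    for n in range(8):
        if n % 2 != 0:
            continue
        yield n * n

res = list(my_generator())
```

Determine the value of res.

Step 1: Only yield n**2 when n is divisible by 2:
  n=0: 0 % 2 == 0, yield 0**2 = 0
  n=2: 2 % 2 == 0, yield 2**2 = 4
  n=4: 4 % 2 == 0, yield 4**2 = 16
  n=6: 6 % 2 == 0, yield 6**2 = 36
Therefore res = [0, 4, 16, 36].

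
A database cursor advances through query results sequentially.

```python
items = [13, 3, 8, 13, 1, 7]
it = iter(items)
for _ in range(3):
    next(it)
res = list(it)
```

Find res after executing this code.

Step 1: Create iterator over [13, 3, 8, 13, 1, 7].
Step 2: Advance 3 positions (consuming [13, 3, 8]).
Step 3: list() collects remaining elements: [13, 1, 7].
Therefore res = [13, 1, 7].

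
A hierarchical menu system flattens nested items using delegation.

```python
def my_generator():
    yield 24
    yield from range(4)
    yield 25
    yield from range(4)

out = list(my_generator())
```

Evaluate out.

Step 1: Trace yields in order:
  yield 24
  yield 0
  yield 1
  yield 2
  yield 3
  yield 25
  yield 0
  yield 1
  yield 2
  yield 3
Therefore out = [24, 0, 1, 2, 3, 25, 0, 1, 2, 3].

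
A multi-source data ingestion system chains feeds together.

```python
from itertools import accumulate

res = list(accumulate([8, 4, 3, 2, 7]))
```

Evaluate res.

Step 1: accumulate computes running sums:
  + 8 = 8
  + 4 = 12
  + 3 = 15
  + 2 = 17
  + 7 = 24
Therefore res = [8, 12, 15, 17, 24].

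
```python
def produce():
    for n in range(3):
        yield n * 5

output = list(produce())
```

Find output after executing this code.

Step 1: For each n in range(3), yield n * 5:
  n=0: yield 0 * 5 = 0
  n=1: yield 1 * 5 = 5
  n=2: yield 2 * 5 = 10
Therefore output = [0, 5, 10].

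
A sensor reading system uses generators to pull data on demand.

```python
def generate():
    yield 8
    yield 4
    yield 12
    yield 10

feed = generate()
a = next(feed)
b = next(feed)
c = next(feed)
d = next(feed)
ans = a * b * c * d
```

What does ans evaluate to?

Step 1: Create generator and consume all values:
  a = next(feed) = 8
  b = next(feed) = 4
  c = next(feed) = 12
  d = next(feed) = 10
Step 2: ans = 8 * 4 * 12 * 10 = 3840.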